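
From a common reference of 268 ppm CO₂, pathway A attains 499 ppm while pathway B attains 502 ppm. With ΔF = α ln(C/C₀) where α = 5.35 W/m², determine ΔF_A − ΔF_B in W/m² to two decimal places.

ΔF_A = 5.35 ln(499/268) = 5.35 × 0.62162 = 3.3257 W/m².
ΔF_B = 5.35 ln(502/268) = 5.35 × 0.62761 = 3.3577 W/m².
Difference: 3.3257 − 3.3577 = -0.0320 W/m².
(Equivalently, ΔF_A − ΔF_B = 5.35 ln(499/502) = 5.35 × -0.00599 = -0.0320 W/m².)

ΔF_A − ΔF_B = -0.03 W/m²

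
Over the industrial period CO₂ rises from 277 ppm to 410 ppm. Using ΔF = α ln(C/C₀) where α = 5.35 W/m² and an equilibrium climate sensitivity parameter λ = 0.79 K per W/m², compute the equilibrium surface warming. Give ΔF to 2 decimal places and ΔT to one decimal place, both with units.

ΔF = 2.10 W/m²; ΔT = 1.7 K

CO₂: 5.35 × ln(410/277) = 5.35 × ln(1.48014) = 5.35 × 0.39214 = 2.0979 W/m².
ΔT = λ ΔF = 0.79 × 2.10 = 1.6590 K.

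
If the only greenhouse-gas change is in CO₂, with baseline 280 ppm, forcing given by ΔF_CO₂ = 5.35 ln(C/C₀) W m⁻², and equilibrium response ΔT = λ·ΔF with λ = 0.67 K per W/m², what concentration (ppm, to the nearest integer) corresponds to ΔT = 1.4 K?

Required forcing: ΔF = ΔT/λ = 1.4/0.67 = 2.0896 W/m².
Then ln(C/280) = ΔF/5.35 = 2.0896/5.35 = 0.39058.
So C = 280 × e^0.39058 = 280 × 1.47784 = 413.80 ppm.

C ≈ 414 ppm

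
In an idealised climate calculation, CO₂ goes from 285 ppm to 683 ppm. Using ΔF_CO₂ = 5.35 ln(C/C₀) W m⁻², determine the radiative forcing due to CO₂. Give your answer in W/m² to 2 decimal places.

ΔF = 4.68 W/m²

CO₂: 5.35 × ln(683/285) = 5.35 × ln(2.39649) = 5.35 × 0.87401 = 4.6760 W/m².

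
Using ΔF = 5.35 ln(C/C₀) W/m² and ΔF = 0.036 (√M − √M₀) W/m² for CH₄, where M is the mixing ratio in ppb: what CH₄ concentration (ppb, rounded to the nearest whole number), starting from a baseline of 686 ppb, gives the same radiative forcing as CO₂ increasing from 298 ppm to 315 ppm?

CO₂ forcing: 5.35 × ln(315/298) = 5.35 × 0.055479 = 0.29681 W/m².
Set 0.036(√M − √686) = 0.29681: √M = 0.29681/0.036 + √686 = 8.2447 + 26.1916 = 34.4363.
M = (34.4363)² = 1185.86 ppb.

M ≈ 1186 ppb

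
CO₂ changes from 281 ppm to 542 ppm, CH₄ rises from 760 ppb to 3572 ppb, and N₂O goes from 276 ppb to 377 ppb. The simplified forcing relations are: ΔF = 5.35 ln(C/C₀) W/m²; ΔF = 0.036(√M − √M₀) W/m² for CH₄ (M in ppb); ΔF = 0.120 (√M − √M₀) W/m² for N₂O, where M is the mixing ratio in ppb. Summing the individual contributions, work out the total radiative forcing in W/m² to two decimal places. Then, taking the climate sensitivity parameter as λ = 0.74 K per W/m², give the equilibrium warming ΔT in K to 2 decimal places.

ΔF = 5.01 W/m²; ΔT = 3.71 K

CO₂: 5.35 × ln(542/281) = 5.35 × ln(1.92883) = 5.35 × 0.65691 = 3.5145 W/m².
CH₄: 0.036 × (√3572 − √760) = 0.036 × (59.7662 − 27.5681) = 0.036 × 32.1981 = 1.1591 W/m².
N₂O: 0.120 × (√377 − √276) = 0.120 × (19.4165 − 16.6132) = 0.120 × 2.8033 = 0.3364 W/m².
Total ΔF = 3.5145 + 1.1591 + 0.3364 = 5.0100 W/m².
ΔT = λ ΔF = 0.74 × 5.01 = 3.7074 K.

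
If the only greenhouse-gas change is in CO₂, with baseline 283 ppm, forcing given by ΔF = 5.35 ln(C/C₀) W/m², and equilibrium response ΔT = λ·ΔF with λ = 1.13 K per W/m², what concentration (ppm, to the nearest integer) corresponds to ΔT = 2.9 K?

Required forcing: ΔF = ΔT/λ = 2.9/1.13 = 2.5664 W/m².
Then ln(C/283) = ΔF/5.35 = 2.5664/5.35 = 0.47970.
So C = 283 × e^0.47970 = 283 × 1.61559 = 457.21 ppm.

C ≈ 457 ppm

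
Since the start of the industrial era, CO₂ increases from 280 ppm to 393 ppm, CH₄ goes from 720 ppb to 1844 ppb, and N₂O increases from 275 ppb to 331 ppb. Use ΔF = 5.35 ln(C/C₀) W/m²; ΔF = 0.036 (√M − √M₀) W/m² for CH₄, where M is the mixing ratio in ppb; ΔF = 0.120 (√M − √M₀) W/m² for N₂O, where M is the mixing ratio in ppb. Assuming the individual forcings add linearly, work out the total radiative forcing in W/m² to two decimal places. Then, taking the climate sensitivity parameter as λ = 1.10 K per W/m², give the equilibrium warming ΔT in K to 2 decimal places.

CO₂: 5.35 × ln(393/280) = 5.35 × ln(1.40357) = 5.35 × 0.33902 = 1.8138 W/m².
CH₄: 0.036 × (√1844 − √720) = 0.036 × (42.9418 − 26.8328) = 0.036 × 16.1090 = 0.5799 W/m².
N₂O: 0.120 × (√331 − √275) = 0.120 × (18.1934 − 16.5831) = 0.120 × 1.6103 = 0.1932 W/m².
Total ΔF = 1.8138 + 0.5799 + 0.1932 = 2.5869 W/m².
ΔT = λ ΔF = 1.10 × 2.59 = 2.8490 K.

ΔF = 2.59 W/m²; ΔT = 2.85 K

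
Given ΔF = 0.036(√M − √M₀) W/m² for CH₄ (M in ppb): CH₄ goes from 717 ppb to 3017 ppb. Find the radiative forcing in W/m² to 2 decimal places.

CH₄: 0.036 × (√3017 − √717) = 0.036 × (54.9272 − 26.7769) = 0.036 × 28.1503 = 1.0134 W/m².

ΔF = 1.01 W/m²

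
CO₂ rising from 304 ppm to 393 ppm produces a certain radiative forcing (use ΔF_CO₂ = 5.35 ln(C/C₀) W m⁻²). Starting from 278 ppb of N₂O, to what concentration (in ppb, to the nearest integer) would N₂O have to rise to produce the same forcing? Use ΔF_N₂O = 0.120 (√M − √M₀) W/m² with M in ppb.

CO₂ forcing: 5.35 × ln(393/304) = 5.35 × 0.256782 = 1.37378 W/m².
Set 0.120(√M − √278) = 1.37378: √M = 1.37378/0.120 + √278 = 11.4482 + 16.6733 = 28.1215.
M = (28.1215)² = 790.82 ppb.

M ≈ 791 ppb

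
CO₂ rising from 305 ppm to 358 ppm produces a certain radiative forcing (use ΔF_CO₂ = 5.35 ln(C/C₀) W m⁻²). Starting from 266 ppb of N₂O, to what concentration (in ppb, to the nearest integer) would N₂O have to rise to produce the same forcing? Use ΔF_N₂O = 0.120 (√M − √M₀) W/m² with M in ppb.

M ≈ 550 ppb

CO₂ forcing: 5.35 × ln(358/305) = 5.35 × 0.160221 = 0.85718 W/m².
Set 0.120(√M − √266) = 0.85718: √M = 0.85718/0.120 + √266 = 7.1432 + 16.3095 = 23.4527.
M = (23.4527)² = 550.03 ppb.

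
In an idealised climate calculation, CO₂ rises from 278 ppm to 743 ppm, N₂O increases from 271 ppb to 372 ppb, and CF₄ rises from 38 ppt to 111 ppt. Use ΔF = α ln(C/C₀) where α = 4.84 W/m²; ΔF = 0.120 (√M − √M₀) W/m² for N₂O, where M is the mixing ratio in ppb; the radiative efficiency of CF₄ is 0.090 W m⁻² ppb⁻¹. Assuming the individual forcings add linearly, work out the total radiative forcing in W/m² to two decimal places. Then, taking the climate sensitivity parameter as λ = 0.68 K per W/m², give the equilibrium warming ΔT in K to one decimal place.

ΔF = 5.10 W/m²; ΔT = 3.5 K

CO₂: 4.84 × ln(743/278) = 4.84 × ln(2.67266) = 4.84 × 0.98307 = 4.7581 W/m².
N₂O: 0.120 × (√372 − √271) = 0.120 × (19.2873 − 16.4621) = 0.120 × 2.8252 = 0.3390 W/m².
CF₄: Δ = 111 − 38 = 73 ppt = 0.073 ppb; ΔF = 0.090 × 0.073 = 0.0066 W/m².
Total ΔF = 4.7581 + 0.3390 + 0.0066 = 5.1037 W/m².
ΔT = λ ΔF = 0.68 × 5.10 = 3.4680 K.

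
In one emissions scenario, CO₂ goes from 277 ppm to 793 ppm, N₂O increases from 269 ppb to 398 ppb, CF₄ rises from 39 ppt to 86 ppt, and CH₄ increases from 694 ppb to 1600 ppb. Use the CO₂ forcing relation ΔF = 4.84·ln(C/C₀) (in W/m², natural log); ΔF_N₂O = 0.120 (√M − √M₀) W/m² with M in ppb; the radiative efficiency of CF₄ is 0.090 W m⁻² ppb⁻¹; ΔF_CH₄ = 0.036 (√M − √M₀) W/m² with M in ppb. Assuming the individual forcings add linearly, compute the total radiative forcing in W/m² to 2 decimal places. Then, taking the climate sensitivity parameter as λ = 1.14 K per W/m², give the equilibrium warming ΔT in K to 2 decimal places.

CO₂: 4.84 × ln(793/277) = 4.84 × ln(2.86282) = 4.84 × 1.05181 = 5.0908 W/m².
N₂O: 0.120 × (√398 − √269) = 0.120 × (19.9499 − 16.4012) = 0.120 × 3.5487 = 0.4258 W/m².
CF₄: Δ = 86 − 39 = 47 ppt = 0.047 ppb; ΔF = 0.090 × 0.047 = 0.0042 W/m².
CH₄: 0.036 × (√1600 − √694) = 0.036 × (40.0000 − 26.3439) = 0.036 × 13.6561 = 0.4916 W/m².
Total ΔF = 5.0908 + 0.4258 + 0.0042 + 0.4916 = 6.0124 W/m².
ΔT = λ ΔF = 1.14 × 6.01 = 6.8514 K.

ΔF = 6.01 W/m²; ΔT = 6.85 K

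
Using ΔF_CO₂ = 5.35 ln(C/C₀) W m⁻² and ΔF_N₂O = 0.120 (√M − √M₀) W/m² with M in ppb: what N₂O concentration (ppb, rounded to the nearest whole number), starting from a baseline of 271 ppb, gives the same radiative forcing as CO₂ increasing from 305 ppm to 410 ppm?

M ≈ 879 ppb

CO₂ forcing: 5.35 × ln(410/305) = 5.35 × 0.295845 = 1.58277 W/m².
Set 0.120(√M − √271) = 1.58277: √M = 1.58277/0.120 + √271 = 13.1898 + 16.4621 = 29.6519.
M = (29.6519)² = 879.24 ppb.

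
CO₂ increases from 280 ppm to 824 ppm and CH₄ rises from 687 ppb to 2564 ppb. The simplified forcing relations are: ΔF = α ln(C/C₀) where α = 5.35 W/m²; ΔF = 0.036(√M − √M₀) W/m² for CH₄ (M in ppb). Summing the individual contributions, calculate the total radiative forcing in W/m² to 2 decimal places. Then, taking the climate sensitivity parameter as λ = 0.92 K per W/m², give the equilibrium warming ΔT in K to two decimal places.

ΔF = 6.65 W/m²; ΔT = 6.12 K

CO₂: 5.35 × ln(824/280) = 5.35 × ln(2.94286) = 5.35 × 1.07938 = 5.7747 W/m².
CH₄: 0.036 × (√2564 − √687) = 0.036 × (50.6360 − 26.2107) = 0.036 × 24.4253 = 0.8793 W/m².
Total ΔF = 5.7747 + 0.8793 = 6.6540 W/m².
ΔT = λ ΔF = 0.92 × 6.65 = 6.1180 K.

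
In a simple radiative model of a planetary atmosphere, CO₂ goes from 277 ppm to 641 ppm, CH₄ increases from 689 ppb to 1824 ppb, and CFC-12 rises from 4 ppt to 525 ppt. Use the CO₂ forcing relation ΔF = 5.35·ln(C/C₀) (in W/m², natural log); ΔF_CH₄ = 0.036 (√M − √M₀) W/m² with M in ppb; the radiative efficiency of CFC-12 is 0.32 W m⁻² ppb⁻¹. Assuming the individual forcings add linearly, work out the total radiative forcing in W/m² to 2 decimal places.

CO₂: 5.35 × ln(641/277) = 5.35 × ln(2.31408) = 5.35 × 0.83901 = 4.4887 W/m².
CH₄: 0.036 × (√1824 − √689) = 0.036 × (42.7083 − 26.2488) = 0.036 × 16.4595 = 0.5925 W/m².
CFC-12: Δ = 525 − 4 = 521 ppt = 0.521 ppb; ΔF = 0.32 × 0.521 = 0.1667 W/m².
Total ΔF = 4.4887 + 0.5925 + 0.1667 = 5.2479 W/m².

ΔF = 5.25 W/m²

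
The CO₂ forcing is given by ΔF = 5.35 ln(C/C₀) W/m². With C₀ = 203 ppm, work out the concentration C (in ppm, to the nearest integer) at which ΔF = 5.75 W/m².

C ≈ 595 ppm

Set 5.35 ln(C/203) = 5.75, so ln(C/203) = 5.75/5.35 = 1.07477.
Then C/203 = e^1.07477 = 2.92932, giving C = 203 × 2.92932 = 594.65 ppm.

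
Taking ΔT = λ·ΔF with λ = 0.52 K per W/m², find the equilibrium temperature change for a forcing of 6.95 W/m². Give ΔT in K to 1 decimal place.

ΔT = 3.6 K

ΔT = λ ΔF = 0.52 × 6.95 = 3.6140 K.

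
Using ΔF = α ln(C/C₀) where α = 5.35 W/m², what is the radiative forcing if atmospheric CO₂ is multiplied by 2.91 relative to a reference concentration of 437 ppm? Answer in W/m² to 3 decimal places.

ΔF = 5.715 W/m²

Because the forcing depends only on the ratio C/C₀, the initial concentration does not enter.
ΔF = 5.35 × ln(2.91) = 5.35 × 1.06815 = 5.7146 W/m².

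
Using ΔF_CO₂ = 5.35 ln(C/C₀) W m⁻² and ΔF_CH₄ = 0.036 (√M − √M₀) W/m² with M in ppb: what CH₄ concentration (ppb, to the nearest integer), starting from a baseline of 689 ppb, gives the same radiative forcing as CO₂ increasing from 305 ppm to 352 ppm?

M ≈ 2261 ppb

CO₂ forcing: 5.35 × ln(352/305) = 5.35 × 0.143319 = 0.76676 W/m².
Set 0.036(√M − √689) = 0.76676: √M = 0.76676/0.036 + √689 = 21.2989 + 26.2488 = 47.5477.
M = (47.5477)² = 2260.78 ppb.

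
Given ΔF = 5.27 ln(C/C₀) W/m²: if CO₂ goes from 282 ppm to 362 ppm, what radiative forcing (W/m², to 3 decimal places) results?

CO₂ absorption bands are partially saturated, so forcing scales with the logarithm of the concentration ratio.
CO₂: 5.27 × ln(362/282) = 5.27 × ln(1.28369) = 5.27 × 0.24974 = 1.3161 W/m².

ΔF = 1.316 W/m²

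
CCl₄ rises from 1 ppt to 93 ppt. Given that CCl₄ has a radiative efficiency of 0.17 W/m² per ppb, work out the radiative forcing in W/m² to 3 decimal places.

CCl₄: Δ = 93 − 1 = 92 ppt = 0.092 ppb; ΔF = 0.17 × 0.092 = 0.0156 W/m².

ΔF = 0.016 W/m²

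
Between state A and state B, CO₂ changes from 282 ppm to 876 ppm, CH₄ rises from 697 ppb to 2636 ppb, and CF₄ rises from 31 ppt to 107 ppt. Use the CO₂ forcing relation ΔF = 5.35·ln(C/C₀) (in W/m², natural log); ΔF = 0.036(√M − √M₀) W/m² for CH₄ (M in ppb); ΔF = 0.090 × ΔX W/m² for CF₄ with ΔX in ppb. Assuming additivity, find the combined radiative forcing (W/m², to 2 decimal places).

ΔF = 6.97 W/m²

CO₂: 5.35 × ln(876/282) = 5.35 × ln(3.10638) = 5.35 × 1.13346 = 6.0640 W/m².
CH₄: 0.036 × (√2636 − √697) = 0.036 × (51.3420 − 26.4008) = 0.036 × 24.9412 = 0.8979 W/m².
CF₄: Δ = 107 − 31 = 76 ppt = 0.076 ppb; ΔF = 0.090 × 0.076 = 0.0068 W/m².
Total ΔF = 6.0640 + 0.8979 + 0.0068 = 6.9687 W/m².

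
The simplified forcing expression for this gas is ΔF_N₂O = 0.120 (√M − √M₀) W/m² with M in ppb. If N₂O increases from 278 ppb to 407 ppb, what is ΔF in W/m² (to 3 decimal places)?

ΔF = 0.420 W/m²

N₂O: 0.120 × (√407 − √278) = 0.120 × (20.1742 − 16.6733) = 0.120 × 3.5009 = 0.4201 W/m².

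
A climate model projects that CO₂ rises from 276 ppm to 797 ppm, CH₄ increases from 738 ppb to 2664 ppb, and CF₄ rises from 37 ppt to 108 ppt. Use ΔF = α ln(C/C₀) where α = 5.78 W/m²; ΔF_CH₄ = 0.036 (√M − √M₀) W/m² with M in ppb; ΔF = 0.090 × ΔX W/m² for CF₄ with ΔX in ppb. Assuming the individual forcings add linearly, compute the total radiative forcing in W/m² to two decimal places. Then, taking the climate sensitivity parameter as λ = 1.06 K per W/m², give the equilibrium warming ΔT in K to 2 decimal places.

CO₂: 5.78 × ln(797/276) = 5.78 × ln(2.88768) = 5.78 × 1.06045 = 6.1294 W/m².
CH₄: 0.036 × (√2664 − √738) = 0.036 × (51.6140 − 27.1662) = 0.036 × 24.4478 = 0.8801 W/m².
CF₄: Δ = 108 − 37 = 71 ppt = 0.071 ppb; ΔF = 0.090 × 0.071 = 0.0064 W/m².
Total ΔF = 6.1294 + 0.8801 + 0.0064 = 7.0159 W/m².
ΔT = λ ΔF = 1.06 × 7.02 = 7.4412 K.

ΔF = 7.02 W/m²; ΔT = 7.44 K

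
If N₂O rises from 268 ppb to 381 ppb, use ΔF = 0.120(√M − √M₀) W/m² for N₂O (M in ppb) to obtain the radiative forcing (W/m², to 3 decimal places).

N₂O: 0.120 × (√381 − √268) = 0.120 × (19.5192 − 16.3707) = 0.120 × 3.1485 = 0.3778 W/m².

ΔF = 0.378 W/m²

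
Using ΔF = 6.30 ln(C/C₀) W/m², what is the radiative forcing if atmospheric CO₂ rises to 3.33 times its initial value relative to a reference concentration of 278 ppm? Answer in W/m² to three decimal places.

ΔF = 7.579 W/m²

Because the forcing depends only on the ratio C/C₀, the initial concentration does not enter.
ΔF = 6.30 × ln(3.33) = 6.30 × 1.20297 = 7.5787 W/m².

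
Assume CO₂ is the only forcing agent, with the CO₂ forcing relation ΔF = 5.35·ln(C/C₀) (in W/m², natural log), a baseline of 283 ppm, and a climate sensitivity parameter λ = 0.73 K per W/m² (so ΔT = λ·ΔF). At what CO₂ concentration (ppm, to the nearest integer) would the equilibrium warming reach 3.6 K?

C ≈ 711 ppm

Required forcing: ΔF = ΔT/λ = 3.6/0.73 = 4.9315 W/m².
Then ln(C/283) = ΔF/5.35 = 4.9315/5.35 = 0.92178.
So C = 283 × e^0.92178 = 283 × 2.51376 = 711.39 ppm.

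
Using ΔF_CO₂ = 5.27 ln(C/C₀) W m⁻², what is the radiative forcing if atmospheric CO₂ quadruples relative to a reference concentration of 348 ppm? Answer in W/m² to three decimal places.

ΔF = 5.27 × ln(4) = 5.27 × 1.38629 = 7.3057 W/m².

ΔF = 7.306 W/m²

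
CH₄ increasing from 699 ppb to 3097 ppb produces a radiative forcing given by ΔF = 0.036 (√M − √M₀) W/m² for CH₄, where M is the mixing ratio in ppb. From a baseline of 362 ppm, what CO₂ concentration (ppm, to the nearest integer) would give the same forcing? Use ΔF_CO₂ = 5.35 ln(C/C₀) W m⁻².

CH₄ forcing: 0.036 × (√3097 − √699) = 0.036 × (55.6507 − 26.4386) = 0.036 × 29.2121 = 1.05164 W/m².
Set 5.35 ln(C/362) = 1.05164: ln(C/362) = 1.05164/5.35 = 0.19657, so C = 362 × e^0.19657 = 362 × 1.21722 = 440.63 ppm.

C ≈ 441 ppm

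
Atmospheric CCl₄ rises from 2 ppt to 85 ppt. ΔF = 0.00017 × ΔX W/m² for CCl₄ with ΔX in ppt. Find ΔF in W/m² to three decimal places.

ΔF = 0.014 W/m²

CCl₄: ΔF = 0.00017 × (85 − 2) = 0.00017 × 83 = 0.0141 W/m².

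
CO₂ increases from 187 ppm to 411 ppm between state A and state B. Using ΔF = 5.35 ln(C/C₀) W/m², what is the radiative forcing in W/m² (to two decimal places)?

CO₂ absorption bands are partially saturated, so forcing scales with the logarithm of the concentration ratio.
CO₂: 5.35 × ln(411/187) = 5.35 × ln(2.19786) = 5.35 × 0.78748 = 4.2130 W/m².

ΔF = 4.21 W/m²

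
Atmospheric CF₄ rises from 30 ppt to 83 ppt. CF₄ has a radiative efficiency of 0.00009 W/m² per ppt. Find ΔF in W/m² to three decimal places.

CF₄: ΔF = 0.00009 × (83 − 30) = 0.00009 × 53 = 0.0048 W/m².

ΔF = 0.005 W/m²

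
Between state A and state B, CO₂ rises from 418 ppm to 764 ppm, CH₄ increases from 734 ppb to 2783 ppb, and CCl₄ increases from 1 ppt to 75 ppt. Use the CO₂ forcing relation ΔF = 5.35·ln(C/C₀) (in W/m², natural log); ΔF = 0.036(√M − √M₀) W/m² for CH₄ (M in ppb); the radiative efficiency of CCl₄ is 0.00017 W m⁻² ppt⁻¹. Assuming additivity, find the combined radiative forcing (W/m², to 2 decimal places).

ΔF = 4.16 W/m²

CO₂: 5.35 × ln(764/418) = 5.35 × ln(1.82775) = 5.35 × 0.60309 = 3.2265 W/m².
CH₄: 0.036 × (√2783 − √734) = 0.036 × (52.7541 − 27.0924) = 0.036 × 25.6617 = 0.9238 W/m².
CCl₄: ΔF = 0.00017 × (75 − 1) = 0.00017 × 74 = 0.0126 W/m².
Total ΔF = 3.2265 + 0.9238 + 0.0126 = 4.1629 W/m².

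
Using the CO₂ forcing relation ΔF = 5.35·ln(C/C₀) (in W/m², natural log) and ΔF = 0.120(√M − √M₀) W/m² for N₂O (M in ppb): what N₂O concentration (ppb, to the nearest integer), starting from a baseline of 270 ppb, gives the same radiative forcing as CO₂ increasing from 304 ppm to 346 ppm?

CO₂ forcing: 5.35 × ln(346/304) = 5.35 × 0.129411 = 0.69235 W/m².
Set 0.120(√M − √270) = 0.69235: √M = 0.69235/0.120 + √270 = 5.7696 + 16.4317 = 22.2013.
M = (22.2013)² = 492.90 ppb.

M ≈ 493 ppb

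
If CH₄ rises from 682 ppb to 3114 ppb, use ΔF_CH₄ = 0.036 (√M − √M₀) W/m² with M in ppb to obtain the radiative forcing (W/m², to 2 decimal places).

ΔF = 1.07 W/m²

CH₄: 0.036 × (√3114 − √682) = 0.036 × (55.8032 − 26.1151) = 0.036 × 29.6881 = 1.0688 W/m².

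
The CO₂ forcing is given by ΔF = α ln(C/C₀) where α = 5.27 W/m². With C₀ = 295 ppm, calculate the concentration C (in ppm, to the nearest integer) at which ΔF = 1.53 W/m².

C ≈ 394 ppm

Set 5.27 ln(C/295) = 1.53, so ln(C/295) = 1.53/5.27 = 0.29032.
Then C/295 = e^0.29032 = 1.33686, giving C = 295 × 1.33686 = 394.37 ppm.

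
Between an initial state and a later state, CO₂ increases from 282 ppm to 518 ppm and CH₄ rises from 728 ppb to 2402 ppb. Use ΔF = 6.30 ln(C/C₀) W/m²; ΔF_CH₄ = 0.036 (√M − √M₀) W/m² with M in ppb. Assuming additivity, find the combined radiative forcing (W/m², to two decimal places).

CO₂: 6.30 × ln(518/282) = 6.30 × ln(1.83688) = 6.30 × 0.60807 = 3.8308 W/m².
CH₄: 0.036 × (√2402 − √728) = 0.036 × (49.0102 − 26.9815) = 0.036 × 22.0287 = 0.7930 W/m².
Total ΔF = 3.8308 + 0.7930 = 4.6238 W/m².

ΔF = 4.62 W/m²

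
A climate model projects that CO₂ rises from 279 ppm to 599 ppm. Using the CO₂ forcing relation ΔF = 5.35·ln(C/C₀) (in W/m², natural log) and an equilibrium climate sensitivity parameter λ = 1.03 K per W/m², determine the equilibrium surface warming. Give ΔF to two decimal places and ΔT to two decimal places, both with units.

CO₂: 5.35 × ln(599/279) = 5.35 × ln(2.14695) = 5.35 × 0.76405 = 4.0877 W/m².
ΔT = λ ΔF = 1.03 × 4.09 = 4.2127 K.

ΔF = 4.09 W/m²; ΔT = 4.21 K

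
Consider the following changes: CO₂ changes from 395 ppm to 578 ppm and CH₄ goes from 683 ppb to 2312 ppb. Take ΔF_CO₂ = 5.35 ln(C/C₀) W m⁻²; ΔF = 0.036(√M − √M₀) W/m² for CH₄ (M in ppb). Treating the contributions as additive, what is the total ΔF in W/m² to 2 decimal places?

ΔF = 2.83 W/m²

CO₂: 5.35 × ln(578/395) = 5.35 × ln(1.46329) = 5.35 × 0.38069 = 2.0367 W/m².
CH₄: 0.036 × (√2312 − √683) = 0.036 × (48.0833 − 26.1343) = 0.036 × 21.9490 = 0.7902 W/m².
Total ΔF = 2.0367 + 0.7902 = 2.8269 W/m².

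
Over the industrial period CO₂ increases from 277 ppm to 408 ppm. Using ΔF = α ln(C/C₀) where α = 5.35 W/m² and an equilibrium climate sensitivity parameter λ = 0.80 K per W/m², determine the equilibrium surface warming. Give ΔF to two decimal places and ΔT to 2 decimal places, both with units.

CO₂: 5.35 × ln(408/277) = 5.35 × ln(1.47292) = 5.35 × 0.38725 = 2.0718 W/m².
ΔT = λ ΔF = 0.80 × 2.07 = 1.6560 K.

ΔF = 2.07 W/m²; ΔT = 1.66 K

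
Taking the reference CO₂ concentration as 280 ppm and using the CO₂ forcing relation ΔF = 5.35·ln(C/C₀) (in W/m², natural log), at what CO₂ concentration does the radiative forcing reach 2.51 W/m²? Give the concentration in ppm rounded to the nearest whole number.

Set 5.35 ln(C/280) = 2.51, so ln(C/280) = 2.51/5.35 = 0.46916.
Then C/280 = e^0.46916 = 1.59865, giving C = 280 × 1.59865 = 447.62 ppm.

C ≈ 448 ppm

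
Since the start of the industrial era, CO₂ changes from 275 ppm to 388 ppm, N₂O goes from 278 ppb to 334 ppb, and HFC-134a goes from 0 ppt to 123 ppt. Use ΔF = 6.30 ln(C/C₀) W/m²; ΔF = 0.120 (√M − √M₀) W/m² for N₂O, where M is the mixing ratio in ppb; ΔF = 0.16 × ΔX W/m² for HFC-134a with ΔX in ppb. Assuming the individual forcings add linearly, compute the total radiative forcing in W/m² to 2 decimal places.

ΔF = 2.38 W/m²

CO₂: 6.30 × ln(388/275) = 6.30 × ln(1.41091) = 6.30 × 0.34423 = 2.1686 W/m².
N₂O: 0.120 × (√334 − √278) = 0.120 × (18.2757 − 16.6733) = 0.120 × 1.6024 = 0.1923 W/m².
HFC-134a: Δ = 123 − 0 = 123 ppt = 0.123 ppb; ΔF = 0.16 × 0.123 = 0.0197 W/m².
Total ΔF = 2.1686 + 0.1923 + 0.0197 = 2.3806 W/m².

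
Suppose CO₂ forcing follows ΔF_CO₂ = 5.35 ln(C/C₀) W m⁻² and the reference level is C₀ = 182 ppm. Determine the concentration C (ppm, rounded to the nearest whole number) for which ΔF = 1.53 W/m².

Set 5.35 ln(C/182) = 1.53, so ln(C/182) = 1.53/5.35 = 0.28598.
Then C/182 = e^0.28598 = 1.33107, giving C = 182 × 1.33107 = 242.25 ppm.

C ≈ 242 ppm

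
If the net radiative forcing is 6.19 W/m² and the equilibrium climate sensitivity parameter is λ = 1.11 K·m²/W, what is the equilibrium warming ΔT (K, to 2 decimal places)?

ΔT = λ ΔF = 1.11 × 6.19 = 6.8709 K.

ΔT = 6.87 K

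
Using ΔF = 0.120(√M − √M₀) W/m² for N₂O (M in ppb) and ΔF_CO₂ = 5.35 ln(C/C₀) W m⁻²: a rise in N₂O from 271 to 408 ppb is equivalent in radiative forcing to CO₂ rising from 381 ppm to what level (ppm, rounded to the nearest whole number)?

N₂O forcing: 0.120 × (√408 − √271) = 0.120 × (20.1990 − 16.4621) = 0.120 × 3.7369 = 0.44843 W/m².
Set 5.35 ln(C/381) = 0.44843: ln(C/381) = 0.44843/5.35 = 0.08382, so C = 381 × e^0.08382 = 381 × 1.08743 = 414.31 ppm.

C ≈ 414 ppm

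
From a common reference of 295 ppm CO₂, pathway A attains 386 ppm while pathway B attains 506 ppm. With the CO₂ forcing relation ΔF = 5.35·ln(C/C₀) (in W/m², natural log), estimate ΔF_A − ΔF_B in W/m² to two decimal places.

ΔF_A − ΔF_B = -1.45 W/m²

ΔF_A = 5.35 ln(386/295) = 5.35 × 0.26886 = 1.4384 W/m².
ΔF_B = 5.35 ln(506/295) = 5.35 × 0.53956 = 2.8866 W/m².
Difference: 1.4384 − 2.8866 = -1.4482 W/m².
(Equivalently, ΔF_A − ΔF_B = 5.35 ln(386/506) = 5.35 × -0.27070 = -1.4482 W/m².)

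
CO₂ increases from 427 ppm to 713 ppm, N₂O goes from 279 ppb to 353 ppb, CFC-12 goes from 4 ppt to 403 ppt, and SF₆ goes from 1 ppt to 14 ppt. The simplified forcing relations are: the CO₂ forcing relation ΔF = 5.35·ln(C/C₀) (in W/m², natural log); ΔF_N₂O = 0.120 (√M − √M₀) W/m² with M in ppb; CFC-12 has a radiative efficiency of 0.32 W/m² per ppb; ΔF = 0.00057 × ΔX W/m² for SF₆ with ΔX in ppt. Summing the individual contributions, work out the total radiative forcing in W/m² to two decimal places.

CO₂: 5.35 × ln(713/427) = 5.35 × ln(1.66979) = 5.35 × 0.51270 = 2.7429 W/m².
N₂O: 0.120 × (√353 − √279) = 0.120 × (18.7883 − 16.7033) = 0.120 × 2.0850 = 0.2502 W/m².
CFC-12: Δ = 403 − 4 = 399 ppt = 0.399 ppb; ΔF = 0.32 × 0.399 = 0.1277 W/m².
SF₆: ΔF = 0.00057 × (14 − 1) = 0.00057 × 13 = 0.0074 W/m².
Total ΔF = 2.7429 + 0.2502 + 0.1277 + 0.0074 = 3.1282 W/m².

ΔF = 3.13 W/m²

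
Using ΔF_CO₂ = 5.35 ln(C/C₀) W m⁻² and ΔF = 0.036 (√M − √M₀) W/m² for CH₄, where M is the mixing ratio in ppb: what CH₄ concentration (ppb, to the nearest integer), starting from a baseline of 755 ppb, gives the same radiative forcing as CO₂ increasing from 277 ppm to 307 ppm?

M ≈ 1828 ppb

CO₂ forcing: 5.35 × ln(307/277) = 5.35 × 0.102830 = 0.55014 W/m².
Set 0.036(√M − √755) = 0.55014: √M = 0.55014/0.036 + √755 = 15.2817 + 27.4773 = 42.7590.
M = (42.7590)² = 1828.33 ppb.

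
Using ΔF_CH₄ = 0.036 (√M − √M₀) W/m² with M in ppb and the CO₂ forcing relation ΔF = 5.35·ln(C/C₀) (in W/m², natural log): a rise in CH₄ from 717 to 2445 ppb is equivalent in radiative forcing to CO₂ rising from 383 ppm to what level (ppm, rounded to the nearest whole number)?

C ≈ 446 ppm

CH₄ forcing: 0.036 × (√2445 − √717) = 0.036 × (49.4469 − 26.7769) = 0.036 × 22.6700 = 0.81612 W/m².
Set 5.35 ln(C/383) = 0.81612: ln(C/383) = 0.81612/5.35 = 0.15255, so C = 383 × e^0.15255 = 383 × 1.16480 = 446.12 ppm.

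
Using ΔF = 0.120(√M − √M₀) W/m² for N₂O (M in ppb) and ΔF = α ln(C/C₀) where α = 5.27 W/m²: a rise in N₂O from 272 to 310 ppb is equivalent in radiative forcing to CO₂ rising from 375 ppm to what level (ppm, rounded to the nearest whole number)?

N₂O forcing: 0.120 × (√310 − √272) = 0.120 × (17.6068 − 16.4924) = 0.120 × 1.1144 = 0.13373 W/m².
Set 5.27 ln(C/375) = 0.13373: ln(C/375) = 0.13373/5.27 = 0.02538, so C = 375 × e^0.02538 = 375 × 1.02570 = 384.64 ppm.

C ≈ 385 ppm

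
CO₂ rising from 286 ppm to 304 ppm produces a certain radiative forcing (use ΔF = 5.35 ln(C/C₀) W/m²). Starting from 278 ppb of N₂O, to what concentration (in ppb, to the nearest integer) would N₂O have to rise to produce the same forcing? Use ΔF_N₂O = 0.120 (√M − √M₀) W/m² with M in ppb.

M ≈ 376 ppb

CO₂ forcing: 5.35 × ln(304/286) = 5.35 × 0.061036 = 0.32654 W/m².
Set 0.120(√M − √278) = 0.32654: √M = 0.32654/0.120 + √278 = 2.7212 + 16.6733 = 19.3945.
M = (19.3945)² = 376.15 ppb.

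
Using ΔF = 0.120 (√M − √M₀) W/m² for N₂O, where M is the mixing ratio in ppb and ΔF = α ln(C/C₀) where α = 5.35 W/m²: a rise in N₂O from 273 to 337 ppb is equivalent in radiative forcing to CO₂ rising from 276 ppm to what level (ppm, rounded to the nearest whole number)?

N₂O forcing: 0.120 × (√337 − √273) = 0.120 × (18.3576 − 16.5227) = 0.120 × 1.8349 = 0.22019 W/m².
Set 5.35 ln(C/276) = 0.22019: ln(C/276) = 0.22019/5.35 = 0.04116, so C = 276 × e^0.04116 = 276 × 1.04202 = 287.60 ppm.

C ≈ 288 ppm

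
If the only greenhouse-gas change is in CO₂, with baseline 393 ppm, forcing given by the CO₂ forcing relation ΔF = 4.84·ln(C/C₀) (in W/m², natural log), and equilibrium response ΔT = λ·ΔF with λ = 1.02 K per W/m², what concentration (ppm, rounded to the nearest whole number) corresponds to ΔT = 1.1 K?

C ≈ 491 ppm

Required forcing: ΔF = ΔT/λ = 1.1/1.02 = 1.0784 W/m².
Then ln(C/393) = ΔF/4.84 = 1.0784/4.84 = 0.22281.
So C = 393 × e^0.22281 = 393 × 1.24958 = 491.08 ppm.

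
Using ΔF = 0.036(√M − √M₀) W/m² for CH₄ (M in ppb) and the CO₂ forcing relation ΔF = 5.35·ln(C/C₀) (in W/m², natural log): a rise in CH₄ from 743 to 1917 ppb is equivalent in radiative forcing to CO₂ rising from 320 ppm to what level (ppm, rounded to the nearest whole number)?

C ≈ 358 ppm

CH₄ forcing: 0.036 × (√1917 − √743) = 0.036 × (43.7836 − 27.2580) = 0.036 × 16.5256 = 0.59492 W/m².
Set 5.35 ln(C/320) = 0.59492: ln(C/320) = 0.59492/5.35 = 0.11120, so C = 320 × e^0.11120 = 320 × 1.11762 = 357.64 ppm.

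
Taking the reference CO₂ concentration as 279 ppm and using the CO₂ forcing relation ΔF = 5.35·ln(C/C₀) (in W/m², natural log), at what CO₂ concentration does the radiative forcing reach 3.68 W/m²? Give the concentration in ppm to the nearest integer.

C ≈ 555 ppm

Set 5.35 ln(C/279) = 3.68, so ln(C/279) = 3.68/5.35 = 0.68785.
Then C/279 = e^0.68785 = 1.98943, giving C = 279 × 1.98943 = 555.05 ppm.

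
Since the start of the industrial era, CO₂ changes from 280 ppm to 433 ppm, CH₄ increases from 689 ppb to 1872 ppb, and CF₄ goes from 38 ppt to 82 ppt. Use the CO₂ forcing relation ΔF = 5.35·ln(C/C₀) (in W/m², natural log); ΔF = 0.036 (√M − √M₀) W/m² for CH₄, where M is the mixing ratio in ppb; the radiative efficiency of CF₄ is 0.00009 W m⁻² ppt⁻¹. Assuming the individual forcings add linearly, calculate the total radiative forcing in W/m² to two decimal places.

CO₂: 5.35 × ln(433/280) = 5.35 × ln(1.54643) = 5.35 × 0.43595 = 2.3323 W/m².
CH₄: 0.036 × (√1872 − √689) = 0.036 × (43.2666 − 26.2488) = 0.036 × 17.0178 = 0.6126 W/m².
CF₄: ΔF = 0.00009 × (82 − 38) = 0.00009 × 44 = 0.0040 W/m².
Total ΔF = 2.3323 + 0.6126 + 0.0040 = 2.9489 W/m².

ΔF = 2.95 W/m²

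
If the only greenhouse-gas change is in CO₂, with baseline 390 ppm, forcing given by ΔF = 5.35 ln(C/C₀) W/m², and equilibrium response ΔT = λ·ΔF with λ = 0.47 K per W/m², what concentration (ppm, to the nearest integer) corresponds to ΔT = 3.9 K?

C ≈ 1839 ppm

Required forcing: ΔF = ΔT/λ = 3.9/0.47 = 8.2979 W/m².
Then ln(C/390) = ΔF/5.35 = 8.2979/5.35 = 1.55101.
So C = 390 × e^1.55101 = 390 × 4.71623 = 1839.33 ppm.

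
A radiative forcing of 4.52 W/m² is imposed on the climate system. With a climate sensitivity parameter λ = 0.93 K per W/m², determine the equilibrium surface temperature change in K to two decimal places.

ΔT = 4.20 K

ΔT = λ ΔF = 0.93 × 4.52 = 4.2036 K.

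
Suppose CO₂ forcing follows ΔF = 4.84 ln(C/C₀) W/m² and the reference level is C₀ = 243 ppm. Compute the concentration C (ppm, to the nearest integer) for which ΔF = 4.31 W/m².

C ≈ 592 ppm

Set 4.84 ln(C/243) = 4.31, so ln(C/243) = 4.31/4.84 = 0.89050.
Then C/243 = e^0.89050 = 2.43635, giving C = 243 × 2.43635 = 592.03 ppm.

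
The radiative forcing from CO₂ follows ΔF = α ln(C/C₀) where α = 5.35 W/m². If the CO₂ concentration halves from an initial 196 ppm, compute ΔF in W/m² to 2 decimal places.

Because the forcing depends only on the ratio C/C₀, the initial concentration does not enter.
ΔF = 5.35 × ln(0.5) = 5.35 × -0.69315 = -3.7084 W/m².

ΔF = -3.71 W/m²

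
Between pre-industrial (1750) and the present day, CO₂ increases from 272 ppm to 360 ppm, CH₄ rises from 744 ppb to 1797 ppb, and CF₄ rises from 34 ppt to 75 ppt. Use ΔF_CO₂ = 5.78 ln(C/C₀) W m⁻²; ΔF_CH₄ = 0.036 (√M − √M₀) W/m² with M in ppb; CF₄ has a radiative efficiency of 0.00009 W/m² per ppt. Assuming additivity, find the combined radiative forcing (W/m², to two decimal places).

CO₂: 5.78 × ln(360/272) = 5.78 × ln(1.32353) = 5.78 × 0.28030 = 1.6201 W/m².
CH₄: 0.036 × (√1797 − √744) = 0.036 × (42.3910 − 27.2764) = 0.036 × 15.1146 = 0.5441 W/m².
CF₄: ΔF = 0.00009 × (75 − 34) = 0.00009 × 41 = 0.0037 W/m².
Total ΔF = 1.6201 + 0.5441 + 0.0037 = 2.1679 W/m².

ΔF = 2.17 W/m²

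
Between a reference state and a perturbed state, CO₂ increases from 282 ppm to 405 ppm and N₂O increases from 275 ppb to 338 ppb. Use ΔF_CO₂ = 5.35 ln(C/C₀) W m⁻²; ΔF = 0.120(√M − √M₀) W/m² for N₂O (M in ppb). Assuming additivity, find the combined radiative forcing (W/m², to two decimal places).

ΔF = 2.15 W/m²

CO₂: 5.35 × ln(405/282) = 5.35 × ln(1.43617) = 5.35 × 0.36198 = 1.9366 W/m².
N₂O: 0.120 × (√338 − √275) = 0.120 × (18.3848 − 16.5831) = 0.120 × 1.8017 = 0.2162 W/m².
Total ΔF = 1.9366 + 0.2162 = 2.1528 W/m².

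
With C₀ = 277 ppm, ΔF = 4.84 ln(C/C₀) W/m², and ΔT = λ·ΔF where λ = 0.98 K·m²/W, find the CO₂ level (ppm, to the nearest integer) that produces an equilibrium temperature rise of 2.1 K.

C ≈ 431 ppm

Required forcing: ΔF = ΔT/λ = 2.1/0.98 = 2.1429 W/m².
Then ln(C/277) = ΔF/4.84 = 2.1429/4.84 = 0.44275.
So C = 277 × e^0.44275 = 277 × 1.55698 = 431.28 ppm.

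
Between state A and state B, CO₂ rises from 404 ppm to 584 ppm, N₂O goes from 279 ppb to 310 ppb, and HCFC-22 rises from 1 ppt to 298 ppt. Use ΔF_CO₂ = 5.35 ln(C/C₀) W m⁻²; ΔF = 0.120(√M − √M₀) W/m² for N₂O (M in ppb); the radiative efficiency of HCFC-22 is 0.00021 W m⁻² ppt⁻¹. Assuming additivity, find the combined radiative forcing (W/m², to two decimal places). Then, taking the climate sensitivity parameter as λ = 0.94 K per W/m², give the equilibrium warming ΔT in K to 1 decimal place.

ΔF = 2.14 W/m²; ΔT = 2.0 K

CO₂: 5.35 × ln(584/404) = 5.35 × ln(1.44554) = 5.35 × 0.36848 = 1.9714 W/m².
N₂O: 0.120 × (√310 − √279) = 0.120 × (17.6068 − 16.7033) = 0.120 × 0.9035 = 0.1084 W/m².
HCFC-22: ΔF = 0.00021 × (298 − 1) = 0.00021 × 297 = 0.0624 W/m².
Total ΔF = 1.9714 + 0.1084 + 0.0624 = 2.1422 W/m².
ΔT = λ ΔF = 0.94 × 2.14 = 2.0116 K.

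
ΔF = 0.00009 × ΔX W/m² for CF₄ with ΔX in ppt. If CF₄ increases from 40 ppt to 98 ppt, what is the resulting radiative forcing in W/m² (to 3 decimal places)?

CF₄: ΔF = 0.00009 × (98 − 40) = 0.00009 × 58 = 0.0052 W/m².

ΔF = 0.005 W/m²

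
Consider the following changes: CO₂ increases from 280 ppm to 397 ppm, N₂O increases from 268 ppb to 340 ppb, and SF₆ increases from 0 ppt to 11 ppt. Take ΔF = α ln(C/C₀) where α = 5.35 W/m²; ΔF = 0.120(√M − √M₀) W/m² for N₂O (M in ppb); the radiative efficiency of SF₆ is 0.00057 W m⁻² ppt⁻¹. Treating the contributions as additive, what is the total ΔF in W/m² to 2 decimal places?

CO₂: 5.35 × ln(397/280) = 5.35 × ln(1.41786) = 5.35 × 0.34915 = 1.8680 W/m².
N₂O: 0.120 × (√340 − √268) = 0.120 × (18.4391 − 16.3707) = 0.120 × 2.0684 = 0.2482 W/m².
SF₆: ΔF = 0.00057 × (11 − 0) = 0.00057 × 11 = 0.0063 W/m².
Total ΔF = 1.8680 + 0.2482 + 0.0063 = 2.1225 W/m².

ΔF = 2.12 W/m²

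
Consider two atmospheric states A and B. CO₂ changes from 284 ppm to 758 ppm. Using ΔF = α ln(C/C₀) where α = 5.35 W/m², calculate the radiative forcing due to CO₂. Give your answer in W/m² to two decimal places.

ΔF = 5.25 W/m²

CO₂: 5.35 × ln(758/284) = 5.35 × ln(2.66901) = 5.35 × 0.98171 = 5.2521 W/m².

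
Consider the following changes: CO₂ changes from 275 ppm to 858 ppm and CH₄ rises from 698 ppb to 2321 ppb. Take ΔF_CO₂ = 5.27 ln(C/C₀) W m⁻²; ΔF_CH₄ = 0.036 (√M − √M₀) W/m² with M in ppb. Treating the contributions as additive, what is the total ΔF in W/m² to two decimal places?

ΔF = 6.78 W/m²

CO₂: 5.27 × ln(858/275) = 5.27 × ln(3.12000) = 5.27 × 1.13783 = 5.9964 W/m².
CH₄: 0.036 × (√2321 − √698) = 0.036 × (48.1768 − 26.4197) = 0.036 × 21.7571 = 0.7833 W/m².
Total ΔF = 5.9964 + 0.7833 = 6.7797 W/m².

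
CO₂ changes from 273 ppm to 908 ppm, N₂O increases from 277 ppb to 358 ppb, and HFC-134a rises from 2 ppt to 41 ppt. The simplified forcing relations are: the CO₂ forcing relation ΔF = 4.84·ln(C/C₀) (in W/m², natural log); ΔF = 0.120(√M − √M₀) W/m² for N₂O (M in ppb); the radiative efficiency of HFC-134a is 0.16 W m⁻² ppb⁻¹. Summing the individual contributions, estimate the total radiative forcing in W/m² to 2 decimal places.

CO₂: 4.84 × ln(908/273) = 4.84 × ln(3.32601) = 4.84 × 1.20177 = 5.8166 W/m².
N₂O: 0.120 × (√358 − √277) = 0.120 × (18.9209 − 16.6433) = 0.120 × 2.2776 = 0.2733 W/m².
HFC-134a: Δ = 41 − 2 = 39 ppt = 0.039 ppb; ΔF = 0.16 × 0.039 = 0.0062 W/m².
Total ΔF = 5.8166 + 0.2733 + 0.0062 = 6.0961 W/m².

ΔF = 6.10 W/m²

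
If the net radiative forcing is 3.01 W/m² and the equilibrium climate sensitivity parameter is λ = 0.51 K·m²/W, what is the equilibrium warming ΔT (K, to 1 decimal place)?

ΔT = λ ΔF = 0.51 × 3.01 = 1.5351 K.

ΔT = 1.5 K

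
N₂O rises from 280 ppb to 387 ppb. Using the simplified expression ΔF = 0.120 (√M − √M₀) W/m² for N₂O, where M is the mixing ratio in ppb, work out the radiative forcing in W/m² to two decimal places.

N₂O: 0.120 × (√387 − √280) = 0.120 × (19.6723 − 16.7332) = 0.120 × 2.9391 = 0.3527 W/m².

ΔF = 0.35 W/m²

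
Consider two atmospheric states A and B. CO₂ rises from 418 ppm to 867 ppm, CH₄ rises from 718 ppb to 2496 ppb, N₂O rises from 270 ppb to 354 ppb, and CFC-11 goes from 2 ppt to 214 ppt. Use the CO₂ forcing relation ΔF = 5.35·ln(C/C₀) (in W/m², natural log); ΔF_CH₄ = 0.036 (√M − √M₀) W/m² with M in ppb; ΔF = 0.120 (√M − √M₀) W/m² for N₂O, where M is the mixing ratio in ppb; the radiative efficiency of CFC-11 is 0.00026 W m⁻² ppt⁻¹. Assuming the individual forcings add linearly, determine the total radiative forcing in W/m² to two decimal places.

CO₂: 5.35 × ln(867/418) = 5.35 × ln(2.07416) = 5.35 × 0.72956 = 3.9031 W/m².
CH₄: 0.036 × (√2496 − √718) = 0.036 × (49.9600 − 26.7955) = 0.036 × 23.1645 = 0.8339 W/m².
N₂O: 0.120 × (√354 − √270) = 0.120 × (18.8149 − 16.4317) = 0.120 × 2.3832 = 0.2860 W/m².
CFC-11: ΔF = 0.00026 × (214 − 2) = 0.00026 × 212 = 0.0551 W/m².
Total ΔF = 3.9031 + 0.8339 + 0.2860 + 0.0551 = 5.0781 W/m².

ΔF = 5.08 W/m²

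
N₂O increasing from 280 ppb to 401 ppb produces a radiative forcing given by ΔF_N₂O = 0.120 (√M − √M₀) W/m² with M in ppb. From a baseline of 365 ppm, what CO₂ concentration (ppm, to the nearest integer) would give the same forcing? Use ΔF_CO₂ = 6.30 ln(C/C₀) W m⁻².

C ≈ 389 ppm

N₂O forcing: 0.120 × (√401 − √280) = 0.120 × (20.0250 − 16.7332) = 0.120 × 3.2918 = 0.39502 W/m².
Set 6.30 ln(C/365) = 0.39502: ln(C/365) = 0.39502/6.30 = 0.06270, so C = 365 × e^0.06270 = 365 × 1.06471 = 388.62 ppm.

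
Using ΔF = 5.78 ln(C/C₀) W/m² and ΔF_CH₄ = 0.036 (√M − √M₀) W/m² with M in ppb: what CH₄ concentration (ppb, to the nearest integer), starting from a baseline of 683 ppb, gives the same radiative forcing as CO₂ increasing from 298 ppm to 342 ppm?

M ≈ 2328 ppb

CO₂ forcing: 5.78 × ln(342/298) = 5.78 × 0.137717 = 0.79600 W/m².
Set 0.036(√M − √683) = 0.79600: √M = 0.79600/0.036 + √683 = 22.1111 + 26.1343 = 48.2454.
M = (48.2454)² = 2327.62 ppb.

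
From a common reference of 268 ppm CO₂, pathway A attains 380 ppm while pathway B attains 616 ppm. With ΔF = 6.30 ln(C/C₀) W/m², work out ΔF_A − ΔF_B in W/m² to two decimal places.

ΔF_A = 6.30 ln(380/268) = 6.30 × 0.34918 = 2.1998 W/m².
ΔF_B = 6.30 ln(616/268) = 6.30 × 0.83226 = 5.2432 W/m².
Difference: 2.1998 − 5.2432 = -3.0434 W/m².
(Equivalently, ΔF_A − ΔF_B = 6.30 ln(380/616) = 6.30 × -0.48308 = -3.0434 W/m².)

ΔF_A − ΔF_B = -3.04 W/m²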